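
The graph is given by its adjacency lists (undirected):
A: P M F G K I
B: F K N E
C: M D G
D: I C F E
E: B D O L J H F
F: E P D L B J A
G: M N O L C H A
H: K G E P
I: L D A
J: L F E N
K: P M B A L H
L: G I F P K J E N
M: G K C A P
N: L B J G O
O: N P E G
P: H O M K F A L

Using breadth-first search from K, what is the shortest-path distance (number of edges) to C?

2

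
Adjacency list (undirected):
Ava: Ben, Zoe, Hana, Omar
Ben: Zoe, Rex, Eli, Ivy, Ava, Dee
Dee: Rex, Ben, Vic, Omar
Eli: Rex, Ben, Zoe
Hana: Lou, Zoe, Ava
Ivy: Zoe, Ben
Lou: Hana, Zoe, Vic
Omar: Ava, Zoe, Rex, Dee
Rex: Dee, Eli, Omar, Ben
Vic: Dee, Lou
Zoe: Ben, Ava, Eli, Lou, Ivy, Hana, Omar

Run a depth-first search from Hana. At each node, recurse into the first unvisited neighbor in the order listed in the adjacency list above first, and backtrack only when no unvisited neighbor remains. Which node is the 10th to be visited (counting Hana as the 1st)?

Visit Hana
Hana → Lou
Lou → Zoe
Zoe → Ben
Ben → Rex
Rex → Dee
Dee → Vic
Dee → Omar
Omar → Ava
Rex → Eli
Ben → Ivy

Visit order: Hana, Lou, Zoe, Ben, Rex, Dee, Vic, Omar, Ava, Eli, Ivy

Eli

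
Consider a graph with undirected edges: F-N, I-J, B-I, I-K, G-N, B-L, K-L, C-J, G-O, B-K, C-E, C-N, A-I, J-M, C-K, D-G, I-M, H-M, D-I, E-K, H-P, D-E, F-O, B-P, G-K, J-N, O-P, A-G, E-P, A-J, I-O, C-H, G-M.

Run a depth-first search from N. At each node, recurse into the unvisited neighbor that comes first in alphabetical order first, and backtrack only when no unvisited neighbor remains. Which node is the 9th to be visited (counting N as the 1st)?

Visit N
N → C
C → E
E → D
D → G
G → A
A → I
I → B
B → K
K → L
B → P
P → H
H → M
M → J
P → O
O → F

Visit order: N, C, E, D, G, A, I, B, K, L, P, H, M, J, O, F

K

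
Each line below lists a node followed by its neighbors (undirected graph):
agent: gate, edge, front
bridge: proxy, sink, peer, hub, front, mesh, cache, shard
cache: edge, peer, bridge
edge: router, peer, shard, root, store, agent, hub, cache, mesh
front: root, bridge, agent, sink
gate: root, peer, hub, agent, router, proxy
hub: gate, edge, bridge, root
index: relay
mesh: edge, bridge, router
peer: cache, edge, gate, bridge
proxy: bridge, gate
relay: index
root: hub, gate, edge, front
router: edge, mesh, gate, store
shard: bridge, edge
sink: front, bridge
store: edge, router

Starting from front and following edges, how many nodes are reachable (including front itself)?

15

BFS from front visits: front, agent, bridge, root, sink, edge, gate, cache, hub, mesh, peer, proxy, shard, router, store
Reachable nodes: 15 of 17 total.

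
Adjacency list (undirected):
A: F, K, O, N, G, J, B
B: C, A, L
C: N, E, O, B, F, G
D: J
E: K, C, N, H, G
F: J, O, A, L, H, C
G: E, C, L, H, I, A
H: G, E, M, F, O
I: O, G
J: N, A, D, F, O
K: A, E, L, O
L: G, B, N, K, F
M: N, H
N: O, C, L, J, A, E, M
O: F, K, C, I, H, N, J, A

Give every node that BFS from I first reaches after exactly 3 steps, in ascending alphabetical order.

B, D, M

Level 0: I
Level 1: G, O
Level 2: A, C, E, F, H, J, K, L, N
Level 3: B, D, M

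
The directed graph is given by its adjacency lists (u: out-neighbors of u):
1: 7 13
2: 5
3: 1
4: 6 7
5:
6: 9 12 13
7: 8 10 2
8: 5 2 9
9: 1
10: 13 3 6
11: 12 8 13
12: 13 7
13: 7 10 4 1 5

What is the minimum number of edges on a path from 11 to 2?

2

Level 0: 11
Level 1: 8, 12, 13
Level 2: 1, 2, 4, 5, 7, 9, 10
Level 3: 3, 6
2 first appears at level 2.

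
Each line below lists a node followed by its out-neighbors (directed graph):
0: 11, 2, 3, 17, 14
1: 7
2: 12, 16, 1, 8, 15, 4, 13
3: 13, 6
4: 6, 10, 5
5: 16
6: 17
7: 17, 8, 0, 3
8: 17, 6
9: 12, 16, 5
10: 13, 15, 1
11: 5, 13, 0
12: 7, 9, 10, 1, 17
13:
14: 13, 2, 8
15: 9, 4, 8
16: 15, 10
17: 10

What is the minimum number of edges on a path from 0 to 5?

2

Level 0: 0
Level 1: 2, 3, 11, 14, 17
Level 2: 1, 4, 5, 6, 8, 10, 12, 13, 15, 16
Level 3: 7, 9
5 first appears at level 2.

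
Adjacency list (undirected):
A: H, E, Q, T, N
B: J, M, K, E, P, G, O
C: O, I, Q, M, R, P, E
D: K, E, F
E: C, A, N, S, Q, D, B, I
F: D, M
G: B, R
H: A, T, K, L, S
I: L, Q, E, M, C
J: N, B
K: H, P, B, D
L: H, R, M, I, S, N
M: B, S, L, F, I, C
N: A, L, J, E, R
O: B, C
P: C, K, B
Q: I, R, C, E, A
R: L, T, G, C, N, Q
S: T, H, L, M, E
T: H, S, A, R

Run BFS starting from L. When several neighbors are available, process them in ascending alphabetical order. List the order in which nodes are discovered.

L, H, I, M, N, R, S, A, K, T, C, E, Q, B, F, J, G, D, P, O

Visit L; enqueue H, I, M, N, R, S → queue [H, I, M, N, R, S]
Visit H; enqueue A, K, T → queue [I, M, N, R, S, A, K, T]
Visit I; enqueue C, E, Q → queue [M, N, R, S, A, K, T, C, E, Q]
Visit M; enqueue B, F → queue [N, R, S, A, K, T, C, E, Q, B, F]
Visit N; enqueue J → queue [R, S, A, K, T, C, E, Q, B, F, J]
Visit R; enqueue G → queue [S, A, K, T, C, E, Q, B, F, J, G]
Visit S → queue [A, K, T, C, E, Q, B, F, J, G]
Visit A → queue [K, T, C, E, Q, B, F, J, G]
Visit K; enqueue D, P → queue [T, C, E, Q, B, F, J, G, D, P]
Visit T → queue [C, E, Q, B, F, J, G, D, P]
Visit C; enqueue O → queue [E, Q, B, F, J, G, D, P, O]
Visit E → queue [Q, B, F, J, G, D, P, O]
Visit Q → queue [B, F, J, G, D, P, O]
Visit B → queue [F, J, G, D, P, O]
Visit F → queue [J, G, D, P, O]
Visit J → queue [G, D, P, O]
Visit G → queue [D, P, O]
Visit D → queue [P, O]
Visit P → queue [O]
Visit O → queue []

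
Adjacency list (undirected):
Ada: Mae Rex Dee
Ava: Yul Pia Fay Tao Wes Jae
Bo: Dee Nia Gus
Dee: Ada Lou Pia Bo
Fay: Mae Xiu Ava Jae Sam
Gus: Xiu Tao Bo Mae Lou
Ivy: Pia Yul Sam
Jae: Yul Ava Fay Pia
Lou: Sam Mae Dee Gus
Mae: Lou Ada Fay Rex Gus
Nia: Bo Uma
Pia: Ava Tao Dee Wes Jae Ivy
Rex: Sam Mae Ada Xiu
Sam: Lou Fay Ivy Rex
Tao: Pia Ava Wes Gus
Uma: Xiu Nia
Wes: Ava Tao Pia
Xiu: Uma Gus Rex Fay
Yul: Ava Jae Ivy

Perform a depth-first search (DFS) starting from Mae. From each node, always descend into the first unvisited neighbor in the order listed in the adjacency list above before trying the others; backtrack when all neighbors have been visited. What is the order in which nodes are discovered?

Mae Lou Sam Fay Xiu Uma Nia Bo Dee Ada Rex Pia Ava Yul Jae Ivy Tao Wes Gus

Visit Mae
Mae → Lou
Lou → Sam
Sam → Fay
Fay → Xiu
Xiu → Uma
Uma → Nia
Nia → Bo
Bo → Dee
Dee → Ada
Ada → Rex
Dee → Pia
Pia → Ava
Ava → Yul
Yul → Jae
Yul → Ivy
Ava → Tao
Tao → Wes
Tao → Gus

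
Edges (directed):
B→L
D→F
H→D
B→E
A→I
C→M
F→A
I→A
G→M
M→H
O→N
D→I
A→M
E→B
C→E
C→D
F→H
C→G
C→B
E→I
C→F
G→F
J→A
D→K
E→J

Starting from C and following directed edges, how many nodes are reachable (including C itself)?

BFS from C visits: C, B, D, E, F, G, M, L, I, K, J, A, H
Reachable nodes: 13 of 15 total.

13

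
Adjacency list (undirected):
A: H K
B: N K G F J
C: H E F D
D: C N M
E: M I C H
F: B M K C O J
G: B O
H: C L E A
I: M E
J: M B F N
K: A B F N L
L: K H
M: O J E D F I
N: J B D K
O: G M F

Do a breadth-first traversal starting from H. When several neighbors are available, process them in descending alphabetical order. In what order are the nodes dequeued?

Visit H; enqueue L, E, C, A → queue [L, E, C, A]
Visit L; enqueue K → queue [E, C, A, K]
Visit E; enqueue M, I → queue [C, A, K, M, I]
Visit C; enqueue F, D → queue [A, K, M, I, F, D]
Visit A → queue [K, M, I, F, D]
Visit K; enqueue N, B → queue [M, I, F, D, N, B]
Visit M; enqueue O, J → queue [I, F, D, N, B, O, J]
Visit I → queue [F, D, N, B, O, J]
Visit F → queue [D, N, B, O, J]
Visit D → queue [N, B, O, J]
Visit N → queue [B, O, J]
Visit B; enqueue G → queue [O, J, G]
Visit O → queue [J, G]
Visit J → queue [G]
Visit G → queue []

H, L, E, C, A, K, M, I, F, D, N, B, O, J, G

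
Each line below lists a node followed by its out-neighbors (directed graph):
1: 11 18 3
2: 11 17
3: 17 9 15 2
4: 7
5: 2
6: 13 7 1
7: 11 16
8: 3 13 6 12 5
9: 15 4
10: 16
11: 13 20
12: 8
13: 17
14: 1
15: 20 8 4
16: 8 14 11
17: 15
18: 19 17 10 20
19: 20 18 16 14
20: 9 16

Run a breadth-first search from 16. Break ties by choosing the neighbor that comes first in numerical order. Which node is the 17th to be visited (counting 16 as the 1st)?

18

Visit 16; enqueue 8, 11, 14 → queue [8, 11, 14]
Visit 8; enqueue 3, 5, 6, 12, 13 → queue [11, 14, 3, 5, 6, 12, 13]
Visit 11; enqueue 20 → queue [14, 3, 5, 6, 12, 13, 20]
Visit 14; enqueue 1 → queue [3, 5, 6, 12, 13, 20, 1]
Visit 3; enqueue 2, 9, 15, 17 → queue [5, 6, 12, 13, 20, 1, 2, 9, 15, 17]
Visit 5 → queue [6, 12, 13, 20, 1, 2, 9, 15, 17]
Visit 6; enqueue 7 → queue [12, 13, 20, 1, 2, 9, 15, 17, 7]
Visit 12 → queue [13, 20, 1, 2, 9, 15, 17, 7]
Visit 13 → queue [20, 1, 2, 9, 15, 17, 7]
Visit 20 → queue [1, 2, 9, 15, 17, 7]
Visit 1; enqueue 18 → queue [2, 9, 15, 17, 7, 18]
Visit 2 → queue [9, 15, 17, 7, 18]
Visit 9; enqueue 4 → queue [15, 17, 7, 18, 4]
Visit 15 → queue [17, 7, 18, 4]
Visit 17 → queue [7, 18, 4]
Visit 7 → queue [18, 4]
Visit 18; enqueue 10, 19 → queue [4, 10, 19]
Visit 4 → queue [10, 19]
Visit 10 → queue [19]
Visit 19 → queue []

Visit order: 16, 8, 11, 14, 3, 5, 6, 12, 13, 20, 1, 2, 9, 15, 17, 7, 18, 4, 10, 19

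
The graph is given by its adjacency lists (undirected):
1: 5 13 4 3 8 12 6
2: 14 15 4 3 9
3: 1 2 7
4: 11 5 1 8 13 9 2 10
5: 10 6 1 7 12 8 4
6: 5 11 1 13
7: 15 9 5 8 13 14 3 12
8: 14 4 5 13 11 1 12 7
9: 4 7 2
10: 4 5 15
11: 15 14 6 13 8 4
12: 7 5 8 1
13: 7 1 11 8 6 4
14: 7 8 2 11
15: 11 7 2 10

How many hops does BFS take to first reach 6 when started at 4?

Level 0: 4
Level 1: 1, 2, 5, 8, 9, 10, 11, 13
Level 2: 3, 6, 7, 12, 14, 15
6 first appears at level 2.

2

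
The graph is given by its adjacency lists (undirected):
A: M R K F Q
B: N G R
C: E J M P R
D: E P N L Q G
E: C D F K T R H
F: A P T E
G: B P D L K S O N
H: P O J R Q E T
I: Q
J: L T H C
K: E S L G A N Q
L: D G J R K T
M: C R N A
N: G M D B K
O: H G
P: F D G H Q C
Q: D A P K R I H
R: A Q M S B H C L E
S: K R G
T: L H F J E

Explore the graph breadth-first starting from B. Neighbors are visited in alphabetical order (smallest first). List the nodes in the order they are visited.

B → G → N → R → D → K → L → O → P → S → M → A → C → E → H → Q → J → T → F → I

Visit B; enqueue G, N, R → queue [G, N, R]
Visit G; enqueue D, K, L, O, P, S → queue [N, R, D, K, L, O, P, S]
Visit N; enqueue M → queue [R, D, K, L, O, P, S, M]
Visit R; enqueue A, C, E, H, Q → queue [D, K, L, O, P, S, M, A, C, E, H, Q]
Visit D → queue [K, L, O, P, S, M, A, C, E, H, Q]
Visit K → queue [L, O, P, S, M, A, C, E, H, Q]
Visit L; enqueue J, T → queue [O, P, S, M, A, C, E, H, Q, J, T]
Visit O → queue [P, S, M, A, C, E, H, Q, J, T]
Visit P; enqueue F → queue [S, M, A, C, E, H, Q, J, T, F]
Visit S → queue [M, A, C, E, H, Q, J, T, F]
Visit M → queue [A, C, E, H, Q, J, T, F]
Visit A → queue [C, E, H, Q, J, T, F]
Visit C → queue [E, H, Q, J, T, F]
Visit E → queue [H, Q, J, T, F]
Visit H → queue [Q, J, T, F]
Visit Q; enqueue I → queue [J, T, F, I]
Visit J → queue [T, F, I]
Visit T → queue [F, I]
Visit F → queue [I]
Visit I → queue []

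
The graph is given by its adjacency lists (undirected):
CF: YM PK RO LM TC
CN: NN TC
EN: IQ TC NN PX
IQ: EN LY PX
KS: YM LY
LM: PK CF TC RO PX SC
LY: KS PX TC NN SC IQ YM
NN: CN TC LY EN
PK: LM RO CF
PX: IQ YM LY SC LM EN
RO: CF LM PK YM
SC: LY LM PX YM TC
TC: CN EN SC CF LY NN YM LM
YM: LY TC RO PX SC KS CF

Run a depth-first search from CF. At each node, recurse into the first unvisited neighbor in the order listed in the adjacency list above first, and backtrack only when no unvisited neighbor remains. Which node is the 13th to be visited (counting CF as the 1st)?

Visit CF
CF → YM
YM → LY
LY → KS
LY → PX
PX → IQ
IQ → EN
EN → TC
TC → CN
CN → NN
TC → SC
SC → LM
LM → PK
PK → RO

Visit order: CF, YM, LY, KS, PX, IQ, EN, TC, CN, NN, SC, LM, PK, RO

PK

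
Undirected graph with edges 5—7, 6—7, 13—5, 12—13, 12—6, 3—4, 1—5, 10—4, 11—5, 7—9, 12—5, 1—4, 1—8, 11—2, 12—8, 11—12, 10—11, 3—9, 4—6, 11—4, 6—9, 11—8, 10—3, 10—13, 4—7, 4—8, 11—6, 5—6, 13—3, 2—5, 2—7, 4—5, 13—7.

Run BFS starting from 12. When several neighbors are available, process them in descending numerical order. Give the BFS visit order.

12, 13, 11, 8, 6, 5, 10, 7, 3, 4, 2, 1, 9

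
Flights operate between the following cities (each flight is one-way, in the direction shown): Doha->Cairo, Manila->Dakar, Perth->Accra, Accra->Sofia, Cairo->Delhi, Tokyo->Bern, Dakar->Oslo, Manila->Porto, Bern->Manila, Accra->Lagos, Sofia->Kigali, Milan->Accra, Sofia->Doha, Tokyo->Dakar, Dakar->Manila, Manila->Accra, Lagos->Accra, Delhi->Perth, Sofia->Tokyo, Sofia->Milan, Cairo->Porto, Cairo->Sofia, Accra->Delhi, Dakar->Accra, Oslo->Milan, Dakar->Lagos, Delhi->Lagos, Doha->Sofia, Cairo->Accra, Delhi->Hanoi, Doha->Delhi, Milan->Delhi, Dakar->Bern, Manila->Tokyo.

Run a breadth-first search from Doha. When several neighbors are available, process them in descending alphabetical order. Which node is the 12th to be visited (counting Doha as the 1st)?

Visit Doha; enqueue Sofia, Delhi, Cairo → queue [Sofia, Delhi, Cairo]
Visit Sofia; enqueue Tokyo, Milan, Kigali → queue [Delhi, Cairo, Tokyo, Milan, Kigali]
Visit Delhi; enqueue Perth, Lagos, Hanoi → queue [Cairo, Tokyo, Milan, Kigali, Perth, Lagos, Hanoi]
Visit Cairo; enqueue Porto, Accra → queue [Tokyo, Milan, Kigali, Perth, Lagos, Hanoi, Porto, Accra]
Visit Tokyo; enqueue Dakar, Bern → queue [Milan, Kigali, Perth, Lagos, Hanoi, Porto, Accra, Dakar, Bern]
Visit Milan → queue [Kigali, Perth, Lagos, Hanoi, Porto, Accra, Dakar, Bern]
Visit Kigali → queue [Perth, Lagos, Hanoi, Porto, Accra, Dakar, Bern]
Visit Perth → queue [Lagos, Hanoi, Porto, Accra, Dakar, Bern]
Visit Lagos → queue [Hanoi, Porto, Accra, Dakar, Bern]
Visit Hanoi → queue [Porto, Accra, Dakar, Bern]
Visit Porto → queue [Accra, Dakar, Bern]
Visit Accra → queue [Dakar, Bern]
Visit Dakar; enqueue Oslo, Manila → queue [Bern, Oslo, Manila]
Visit Bern → queue [Oslo, Manila]
Visit Oslo → queue [Manila]
Visit Manila → queue []

Visit order: Doha, Sofia, Delhi, Cairo, Tokyo, Milan, Kigali, Perth, Lagos, Hanoi, Porto, Accra, Dakar, Bern, Oslo, Manila

Accra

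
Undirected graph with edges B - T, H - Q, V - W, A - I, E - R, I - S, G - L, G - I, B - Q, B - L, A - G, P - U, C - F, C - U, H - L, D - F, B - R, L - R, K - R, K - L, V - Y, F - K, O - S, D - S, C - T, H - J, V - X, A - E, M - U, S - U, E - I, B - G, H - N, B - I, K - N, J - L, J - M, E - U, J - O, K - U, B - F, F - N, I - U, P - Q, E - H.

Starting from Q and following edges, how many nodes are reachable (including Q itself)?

BFS from Q visits: Q, P, H, B, U, N, L, J, E, T, R, I, G, F, S, M, K, C, O, A, D
Reachable nodes: 21 of 25 total.

21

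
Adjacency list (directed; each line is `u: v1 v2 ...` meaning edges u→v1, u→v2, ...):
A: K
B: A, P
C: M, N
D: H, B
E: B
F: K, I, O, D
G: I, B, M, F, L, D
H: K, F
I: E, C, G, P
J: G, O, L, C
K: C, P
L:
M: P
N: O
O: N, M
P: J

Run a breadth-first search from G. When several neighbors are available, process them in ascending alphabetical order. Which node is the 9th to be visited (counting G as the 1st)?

P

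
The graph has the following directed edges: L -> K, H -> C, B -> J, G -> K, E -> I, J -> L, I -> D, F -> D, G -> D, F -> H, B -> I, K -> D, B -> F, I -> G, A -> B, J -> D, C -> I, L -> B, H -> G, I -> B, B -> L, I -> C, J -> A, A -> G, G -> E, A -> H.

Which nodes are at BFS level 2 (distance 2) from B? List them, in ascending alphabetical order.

A, C, D, G, H, K

Level 0: B
Level 1: F, I, J, L
Level 2: A, C, D, G, H, K
Level 3: E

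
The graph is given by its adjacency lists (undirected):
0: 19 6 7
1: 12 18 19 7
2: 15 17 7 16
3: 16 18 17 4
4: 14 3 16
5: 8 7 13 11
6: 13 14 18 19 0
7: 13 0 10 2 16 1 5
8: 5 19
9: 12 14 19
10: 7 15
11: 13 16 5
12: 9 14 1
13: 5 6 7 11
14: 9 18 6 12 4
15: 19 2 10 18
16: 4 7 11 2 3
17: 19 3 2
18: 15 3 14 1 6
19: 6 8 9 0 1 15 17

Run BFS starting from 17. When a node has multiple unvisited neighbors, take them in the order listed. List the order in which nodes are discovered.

Visit 17; enqueue 19, 3, 2 → queue [19, 3, 2]
Visit 19; enqueue 6, 8, 9, 0, 1, 15 → queue [3, 2, 6, 8, 9, 0, 1, 15]
Visit 3; enqueue 16, 18, 4 → queue [2, 6, 8, 9, 0, 1, 15, 16, 18, 4]
Visit 2; enqueue 7 → queue [6, 8, 9, 0, 1, 15, 16, 18, 4, 7]
Visit 6; enqueue 13, 14 → queue [8, 9, 0, 1, 15, 16, 18, 4, 7, 13, 14]
Visit 8; enqueue 5 → queue [9, 0, 1, 15, 16, 18, 4, 7, 13, 14, 5]
Visit 9; enqueue 12 → queue [0, 1, 15, 16, 18, 4, 7, 13, 14, 5, 12]
Visit 0 → queue [1, 15, 16, 18, 4, 7, 13, 14, 5, 12]
Visit 1 → queue [15, 16, 18, 4, 7, 13, 14, 5, 12]
Visit 15; enqueue 10 → queue [16, 18, 4, 7, 13, 14, 5, 12, 10]
Visit 16; enqueue 11 → queue [18, 4, 7, 13, 14, 5, 12, 10, 11]
Visit 18 → queue [4, 7, 13, 14, 5, 12, 10, 11]
Visit 4 → queue [7, 13, 14, 5, 12, 10, 11]
Visit 7 → queue [13, 14, 5, 12, 10, 11]
Visit 13 → queue [14, 5, 12, 10, 11]
Visit 14 → queue [5, 12, 10, 11]
Visit 5 → queue [12, 10, 11]
Visit 12 → queue [10, 11]
Visit 10 → queue [11]
Visit 11 → queue []

17, 19, 3, 2, 6, 8, 9, 0, 1, 15, 16, 18, 4, 7, 13, 14, 5, 12, 10, 11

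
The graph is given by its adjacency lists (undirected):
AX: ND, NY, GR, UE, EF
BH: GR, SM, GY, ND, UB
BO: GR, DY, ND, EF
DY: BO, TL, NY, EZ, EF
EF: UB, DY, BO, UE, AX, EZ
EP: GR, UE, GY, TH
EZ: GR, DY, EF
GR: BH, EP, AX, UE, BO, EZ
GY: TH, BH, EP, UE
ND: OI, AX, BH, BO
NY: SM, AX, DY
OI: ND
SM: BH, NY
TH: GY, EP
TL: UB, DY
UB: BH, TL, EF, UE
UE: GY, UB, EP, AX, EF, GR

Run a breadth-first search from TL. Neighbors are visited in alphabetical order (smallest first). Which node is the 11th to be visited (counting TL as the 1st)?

Visit TL; enqueue DY, UB → queue [DY, UB]
Visit DY; enqueue BO, EF, EZ, NY → queue [UB, BO, EF, EZ, NY]
Visit UB; enqueue BH, UE → queue [BO, EF, EZ, NY, BH, UE]
Visit BO; enqueue GR, ND → queue [EF, EZ, NY, BH, UE, GR, ND]
Visit EF; enqueue AX → queue [EZ, NY, BH, UE, GR, ND, AX]
Visit EZ → queue [NY, BH, UE, GR, ND, AX]
Visit NY; enqueue SM → queue [BH, UE, GR, ND, AX, SM]
Visit BH; enqueue GY → queue [UE, GR, ND, AX, SM, GY]
Visit UE; enqueue EP → queue [GR, ND, AX, SM, GY, EP]
Visit GR → queue [ND, AX, SM, GY, EP]
Visit ND; enqueue OI → queue [AX, SM, GY, EP, OI]
Visit AX → queue [SM, GY, EP, OI]
Visit SM → queue [GY, EP, OI]
Visit GY; enqueue TH → queue [EP, OI, TH]
Visit EP → queue [OI, TH]
Visit OI → queue [TH]
Visit TH → queue []

Visit order: TL, DY, UB, BO, EF, EZ, NY, BH, UE, GR, ND, AX, SM, GY, EP, OI, TH

ND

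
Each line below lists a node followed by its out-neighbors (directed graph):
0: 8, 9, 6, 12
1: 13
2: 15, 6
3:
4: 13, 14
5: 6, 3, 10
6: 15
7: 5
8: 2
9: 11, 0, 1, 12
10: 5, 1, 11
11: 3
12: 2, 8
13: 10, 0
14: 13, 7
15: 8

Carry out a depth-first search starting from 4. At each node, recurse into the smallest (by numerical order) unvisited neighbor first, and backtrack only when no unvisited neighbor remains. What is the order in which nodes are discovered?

Visit 4
4 → 13
13 → 0
0 → 6
6 → 15
15 → 8
8 → 2
0 → 9
9 → 1
9 → 11
11 → 3
9 → 12
13 → 10
10 → 5
4 → 14
14 → 7

4 13 0 6 15 8 2 9 1 11 3 12 10 5 14 7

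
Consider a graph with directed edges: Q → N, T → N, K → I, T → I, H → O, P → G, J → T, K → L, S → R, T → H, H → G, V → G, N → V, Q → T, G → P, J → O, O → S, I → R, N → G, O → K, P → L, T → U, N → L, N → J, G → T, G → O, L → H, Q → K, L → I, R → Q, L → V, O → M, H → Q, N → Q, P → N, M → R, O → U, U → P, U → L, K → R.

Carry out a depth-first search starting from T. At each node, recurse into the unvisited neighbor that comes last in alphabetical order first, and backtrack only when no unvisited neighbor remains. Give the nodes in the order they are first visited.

T -> U -> P -> N -> V -> G -> O -> S -> R -> Q -> K -> L -> I -> H -> M -> J

Visit T
T → U
U → P
P → N
N → V
V → G
G → O
O → S
S → R
R → Q
Q → K
K → L
L → I
L → H
O → M
N → J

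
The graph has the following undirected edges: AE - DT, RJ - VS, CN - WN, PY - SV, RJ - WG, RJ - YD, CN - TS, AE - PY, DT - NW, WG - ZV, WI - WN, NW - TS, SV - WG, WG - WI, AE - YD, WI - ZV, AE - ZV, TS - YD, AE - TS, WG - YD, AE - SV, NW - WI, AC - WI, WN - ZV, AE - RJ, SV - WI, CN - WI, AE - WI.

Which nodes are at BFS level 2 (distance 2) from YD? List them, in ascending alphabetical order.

Level 0: YD
Level 1: AE, RJ, TS, WG
Level 2: CN, DT, NW, PY, SV, VS, WI, ZV
Level 3: AC, WN

CN, DT, NW, PY, SV, VS, WI, ZV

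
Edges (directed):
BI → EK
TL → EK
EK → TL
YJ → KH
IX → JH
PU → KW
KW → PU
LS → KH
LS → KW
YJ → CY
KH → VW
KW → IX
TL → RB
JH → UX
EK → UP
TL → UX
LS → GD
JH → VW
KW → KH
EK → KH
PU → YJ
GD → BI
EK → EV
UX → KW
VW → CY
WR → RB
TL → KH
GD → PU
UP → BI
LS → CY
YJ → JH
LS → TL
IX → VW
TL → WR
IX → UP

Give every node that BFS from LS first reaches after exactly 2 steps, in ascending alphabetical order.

Level 0: LS
Level 1: CY, GD, KH, KW, TL
Level 2: BI, EK, IX, PU, RB, UX, VW, WR
Level 3: EV, JH, UP, YJ

BI, EK, IX, PU, RB, UX, VW, WR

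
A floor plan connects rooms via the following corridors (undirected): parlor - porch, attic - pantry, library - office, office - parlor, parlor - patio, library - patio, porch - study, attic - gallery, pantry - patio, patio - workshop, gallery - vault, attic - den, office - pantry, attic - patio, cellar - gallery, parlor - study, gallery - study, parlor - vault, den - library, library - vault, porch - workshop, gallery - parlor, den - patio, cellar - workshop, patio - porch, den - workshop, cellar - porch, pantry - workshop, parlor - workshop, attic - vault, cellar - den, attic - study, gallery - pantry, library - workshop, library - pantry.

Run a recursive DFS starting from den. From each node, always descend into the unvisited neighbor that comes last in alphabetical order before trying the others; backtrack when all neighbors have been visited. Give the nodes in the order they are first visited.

den -> workshop -> porch -> study -> parlor -> vault -> library -> patio -> pantry -> office -> gallery -> cellar -> attic

Visit den
den → workshop
workshop → porch
porch → study
study → parlor
parlor → vault
vault → library
library → patio
patio → pantry
pantry → office
pantry → gallery
gallery → cellar
gallery → attic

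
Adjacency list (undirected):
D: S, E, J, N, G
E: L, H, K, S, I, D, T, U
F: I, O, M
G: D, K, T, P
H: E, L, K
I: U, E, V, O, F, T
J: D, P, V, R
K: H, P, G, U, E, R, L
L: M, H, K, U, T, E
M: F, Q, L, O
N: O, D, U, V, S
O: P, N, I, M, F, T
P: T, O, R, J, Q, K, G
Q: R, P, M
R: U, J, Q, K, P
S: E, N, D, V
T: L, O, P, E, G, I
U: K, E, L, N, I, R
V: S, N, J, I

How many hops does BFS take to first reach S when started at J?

Level 0: J
Level 1: D, P, R, V
Level 2: E, G, I, K, N, O, Q, S, T, U
Level 3: F, H, L, M
S first appears at level 2.

2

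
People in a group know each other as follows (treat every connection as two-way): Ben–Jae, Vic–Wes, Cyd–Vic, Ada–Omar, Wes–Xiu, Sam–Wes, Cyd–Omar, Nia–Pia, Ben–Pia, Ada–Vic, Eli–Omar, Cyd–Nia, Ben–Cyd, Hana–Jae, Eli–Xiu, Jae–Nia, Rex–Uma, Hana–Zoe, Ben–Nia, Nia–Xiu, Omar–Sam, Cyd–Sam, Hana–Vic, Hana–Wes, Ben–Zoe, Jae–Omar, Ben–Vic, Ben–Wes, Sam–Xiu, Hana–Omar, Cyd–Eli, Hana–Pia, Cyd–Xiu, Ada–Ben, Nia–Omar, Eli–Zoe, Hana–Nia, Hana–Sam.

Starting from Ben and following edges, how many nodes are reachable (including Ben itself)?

BFS from Ben visits: Ben, Ada, Cyd, Jae, Nia, Pia, Vic, Wes, Zoe, Omar, Eli, Sam, Xiu, Hana
Reachable nodes: 14 of 16 total.

14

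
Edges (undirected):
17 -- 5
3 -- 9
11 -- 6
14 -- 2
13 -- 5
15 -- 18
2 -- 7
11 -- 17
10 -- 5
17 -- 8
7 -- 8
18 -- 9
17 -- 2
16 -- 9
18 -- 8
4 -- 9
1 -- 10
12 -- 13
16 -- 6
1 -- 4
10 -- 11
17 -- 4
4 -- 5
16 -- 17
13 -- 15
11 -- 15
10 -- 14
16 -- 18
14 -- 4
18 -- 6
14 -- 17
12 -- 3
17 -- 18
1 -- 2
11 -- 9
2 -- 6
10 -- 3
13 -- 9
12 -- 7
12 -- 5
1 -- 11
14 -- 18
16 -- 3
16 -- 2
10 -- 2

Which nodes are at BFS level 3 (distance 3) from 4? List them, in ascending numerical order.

Level 0: 4
Level 1: 1, 5, 9, 14, 17
Level 2: 2, 3, 8, 10, 11, 12, 13, 16, 18
Level 3: 6, 7, 15

6, 7, 15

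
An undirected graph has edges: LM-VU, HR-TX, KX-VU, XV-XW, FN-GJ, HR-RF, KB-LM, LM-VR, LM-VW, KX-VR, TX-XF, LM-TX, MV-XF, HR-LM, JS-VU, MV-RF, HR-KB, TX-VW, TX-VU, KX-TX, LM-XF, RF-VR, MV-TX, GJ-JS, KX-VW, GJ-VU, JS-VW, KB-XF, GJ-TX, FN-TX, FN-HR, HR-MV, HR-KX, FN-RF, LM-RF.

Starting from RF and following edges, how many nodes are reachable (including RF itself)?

BFS from RF visits: RF, FN, HR, LM, MV, VR, GJ, TX, KB, KX, VU, VW, XF, JS
Reachable nodes: 14 of 16 total.

14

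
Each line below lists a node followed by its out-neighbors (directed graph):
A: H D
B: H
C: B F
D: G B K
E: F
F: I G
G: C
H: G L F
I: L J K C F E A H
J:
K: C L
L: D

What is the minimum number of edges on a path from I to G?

2

Level 0: I
Level 1: A, C, E, F, H, J, K, L
Level 2: B, D, G
G first appears at level 2.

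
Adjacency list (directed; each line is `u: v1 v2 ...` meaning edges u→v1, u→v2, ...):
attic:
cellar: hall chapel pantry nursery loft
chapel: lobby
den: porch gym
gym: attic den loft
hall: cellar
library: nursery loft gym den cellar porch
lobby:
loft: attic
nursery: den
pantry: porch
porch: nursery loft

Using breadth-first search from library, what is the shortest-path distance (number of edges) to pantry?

Level 0: library
Level 1: cellar, den, gym, loft, nursery, porch
Level 2: attic, chapel, hall, pantry
Level 3: lobby
pantry first appears at level 2.

2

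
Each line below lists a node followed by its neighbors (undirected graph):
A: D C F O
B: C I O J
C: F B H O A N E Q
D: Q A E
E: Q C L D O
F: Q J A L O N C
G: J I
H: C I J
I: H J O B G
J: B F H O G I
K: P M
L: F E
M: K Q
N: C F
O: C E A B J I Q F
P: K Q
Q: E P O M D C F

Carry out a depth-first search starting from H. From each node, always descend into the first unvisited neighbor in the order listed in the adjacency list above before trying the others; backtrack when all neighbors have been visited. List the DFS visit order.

H C F Q E L D A O B I J G P K M N

Visit H
H → C
C → F
F → Q
Q → E
E → L
E → D
D → A
A → O
O → B
B → I
I → J
J → G
Q → P
P → K
K → M
F → N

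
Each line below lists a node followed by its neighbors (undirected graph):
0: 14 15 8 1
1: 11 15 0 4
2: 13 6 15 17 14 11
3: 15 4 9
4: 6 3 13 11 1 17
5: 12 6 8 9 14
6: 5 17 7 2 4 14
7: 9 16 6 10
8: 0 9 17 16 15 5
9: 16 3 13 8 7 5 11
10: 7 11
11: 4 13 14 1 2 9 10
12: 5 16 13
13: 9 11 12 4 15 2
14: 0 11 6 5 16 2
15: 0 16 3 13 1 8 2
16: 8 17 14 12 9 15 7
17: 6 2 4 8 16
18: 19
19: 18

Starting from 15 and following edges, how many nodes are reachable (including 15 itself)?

BFS from 15 visits: 15, 0, 16, 3, 13, 1, 8, 2, 14, 17, 12, 9, 7, 4, 11, 5, 6, 10
Reachable nodes: 18 of 20 total.

18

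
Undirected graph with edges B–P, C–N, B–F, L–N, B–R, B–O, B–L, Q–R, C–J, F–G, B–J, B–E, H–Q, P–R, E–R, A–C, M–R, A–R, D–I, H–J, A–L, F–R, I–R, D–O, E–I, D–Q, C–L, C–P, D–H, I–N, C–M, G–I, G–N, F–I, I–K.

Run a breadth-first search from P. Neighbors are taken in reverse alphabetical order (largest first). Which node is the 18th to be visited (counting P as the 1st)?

Visit P; enqueue R, C, B → queue [R, C, B]
Visit R; enqueue Q, M, I, F, E, A → queue [C, B, Q, M, I, F, E, A]
Visit C; enqueue N, L, J → queue [B, Q, M, I, F, E, A, N, L, J]
Visit B; enqueue O → queue [Q, M, I, F, E, A, N, L, J, O]
Visit Q; enqueue H, D → queue [M, I, F, E, A, N, L, J, O, H, D]
Visit M → queue [I, F, E, A, N, L, J, O, H, D]
Visit I; enqueue K, G → queue [F, E, A, N, L, J, O, H, D, K, G]
Visit F → queue [E, A, N, L, J, O, H, D, K, G]
Visit E → queue [A, N, L, J, O, H, D, K, G]
Visit A → queue [N, L, J, O, H, D, K, G]
Visit N → queue [L, J, O, H, D, K, G]
Visit L → queue [J, O, H, D, K, G]
Visit J → queue [O, H, D, K, G]
Visit O → queue [H, D, K, G]
Visit H → queue [D, K, G]
Visit D → queue [K, G]
Visit K → queue [G]
Visit G → queue []

Visit order: P, R, C, B, Q, M, I, F, E, A, N, L, J, O, H, D, K, G

G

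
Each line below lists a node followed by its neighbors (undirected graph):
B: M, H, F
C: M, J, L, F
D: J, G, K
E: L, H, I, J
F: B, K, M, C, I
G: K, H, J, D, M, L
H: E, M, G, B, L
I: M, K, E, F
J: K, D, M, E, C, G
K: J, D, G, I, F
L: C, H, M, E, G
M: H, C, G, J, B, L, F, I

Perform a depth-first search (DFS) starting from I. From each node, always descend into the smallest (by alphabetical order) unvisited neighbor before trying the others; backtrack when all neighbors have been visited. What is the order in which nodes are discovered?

I, E, H, B, F, C, J, D, G, K, L, M

Visit I
I → E
E → H
H → B
B → F
F → C
C → J
J → D
D → G
G → K
G → L
L → M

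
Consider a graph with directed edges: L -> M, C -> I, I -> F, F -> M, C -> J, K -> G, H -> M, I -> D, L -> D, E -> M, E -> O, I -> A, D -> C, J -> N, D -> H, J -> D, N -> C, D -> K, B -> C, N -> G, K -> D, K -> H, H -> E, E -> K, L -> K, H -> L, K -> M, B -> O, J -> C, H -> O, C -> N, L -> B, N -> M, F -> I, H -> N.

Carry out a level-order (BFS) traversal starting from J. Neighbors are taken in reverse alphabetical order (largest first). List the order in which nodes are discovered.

Visit J; enqueue N, D, C → queue [N, D, C]
Visit N; enqueue M, G → queue [D, C, M, G]
Visit D; enqueue K, H → queue [C, M, G, K, H]
Visit C; enqueue I → queue [M, G, K, H, I]
Visit M → queue [G, K, H, I]
Visit G → queue [K, H, I]
Visit K → queue [H, I]
Visit H; enqueue O, L, E → queue [I, O, L, E]
Visit I; enqueue F, A → queue [O, L, E, F, A]
Visit O → queue [L, E, F, A]
Visit L; enqueue B → queue [E, F, A, B]
Visit E → queue [F, A, B]
Visit F → queue [A, B]
Visit A → queue [B]
Visit B → queue []

J, N, D, C, M, G, K, H, I, O, L, E, F, A, B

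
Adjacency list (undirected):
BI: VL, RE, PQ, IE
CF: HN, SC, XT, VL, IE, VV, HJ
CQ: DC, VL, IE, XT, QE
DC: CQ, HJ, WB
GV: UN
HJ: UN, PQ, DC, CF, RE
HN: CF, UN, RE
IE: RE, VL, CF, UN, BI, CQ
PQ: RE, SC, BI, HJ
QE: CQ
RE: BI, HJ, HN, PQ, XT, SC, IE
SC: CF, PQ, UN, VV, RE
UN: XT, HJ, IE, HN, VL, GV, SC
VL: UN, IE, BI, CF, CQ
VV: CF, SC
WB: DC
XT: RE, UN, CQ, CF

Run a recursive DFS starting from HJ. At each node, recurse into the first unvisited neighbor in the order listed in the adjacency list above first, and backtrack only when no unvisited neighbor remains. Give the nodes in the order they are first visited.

Visit HJ
HJ → UN
UN → XT
XT → RE
RE → BI
BI → VL
VL → IE
IE → CF
CF → HN
CF → SC
SC → PQ
SC → VV
IE → CQ
CQ → DC
DC → WB
CQ → QE
UN → GV

HJ -> UN -> XT -> RE -> BI -> VL -> IE -> CF -> HN -> SC -> PQ -> VV -> CQ -> DC -> WB -> QE -> GV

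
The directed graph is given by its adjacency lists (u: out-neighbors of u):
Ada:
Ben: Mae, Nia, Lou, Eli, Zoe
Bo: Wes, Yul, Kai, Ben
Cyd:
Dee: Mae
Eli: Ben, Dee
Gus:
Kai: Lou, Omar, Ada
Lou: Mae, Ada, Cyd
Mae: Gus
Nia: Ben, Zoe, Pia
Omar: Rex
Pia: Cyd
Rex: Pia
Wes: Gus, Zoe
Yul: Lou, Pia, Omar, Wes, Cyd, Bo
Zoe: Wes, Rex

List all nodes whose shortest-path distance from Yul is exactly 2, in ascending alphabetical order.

Ada, Ben, Gus, Kai, Mae, Rex, Zoe

Level 0: Yul
Level 1: Bo, Cyd, Lou, Omar, Pia, Wes
Level 2: Ada, Ben, Gus, Kai, Mae, Rex, Zoe
Level 3: Eli, Nia
Level 4: Dee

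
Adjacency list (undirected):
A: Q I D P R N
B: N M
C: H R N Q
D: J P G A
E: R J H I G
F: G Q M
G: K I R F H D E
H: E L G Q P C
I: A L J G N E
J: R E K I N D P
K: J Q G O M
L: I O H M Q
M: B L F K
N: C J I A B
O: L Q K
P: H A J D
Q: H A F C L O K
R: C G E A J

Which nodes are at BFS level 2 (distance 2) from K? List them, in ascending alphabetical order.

A, B, C, D, E, F, H, I, L, N, P, R

Level 0: K
Level 1: G, J, M, O, Q
Level 2: A, B, C, D, E, F, H, I, L, N, P, R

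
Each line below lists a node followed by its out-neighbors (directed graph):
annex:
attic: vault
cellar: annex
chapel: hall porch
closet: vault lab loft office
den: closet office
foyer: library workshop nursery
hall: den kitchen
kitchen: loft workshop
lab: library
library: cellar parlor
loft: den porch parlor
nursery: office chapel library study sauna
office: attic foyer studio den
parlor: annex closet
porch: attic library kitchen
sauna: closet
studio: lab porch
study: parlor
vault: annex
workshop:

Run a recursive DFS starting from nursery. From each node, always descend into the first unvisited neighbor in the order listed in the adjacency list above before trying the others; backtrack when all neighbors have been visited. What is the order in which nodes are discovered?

Visit nursery
nursery → office
office → attic
attic → vault
vault → annex
office → foyer
foyer → library
library → cellar
library → parlor
parlor → closet
closet → lab
closet → loft
loft → den
loft → porch
porch → kitchen
kitchen → workshop
office → studio
nursery → chapel
chapel → hall
nursery → study
nursery → sauna

nursery, office, attic, vault, annex, foyer, library, cellar, parlor, closet, lab, loft, den, porch, kitchen, workshop, studio, chapel, hall, study, sauna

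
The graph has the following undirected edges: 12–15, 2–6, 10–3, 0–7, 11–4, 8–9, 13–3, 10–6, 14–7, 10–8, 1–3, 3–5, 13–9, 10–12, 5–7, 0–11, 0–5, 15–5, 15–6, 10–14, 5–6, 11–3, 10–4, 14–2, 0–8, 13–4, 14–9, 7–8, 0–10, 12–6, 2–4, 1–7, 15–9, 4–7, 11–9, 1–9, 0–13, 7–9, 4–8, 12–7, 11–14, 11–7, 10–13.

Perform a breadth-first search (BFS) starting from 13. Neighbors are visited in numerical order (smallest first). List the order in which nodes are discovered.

13 → 0 → 3 → 4 → 9 → 10 → 5 → 7 → 8 → 11 → 1 → 2 → 14 → 15 → 6 → 12

Visit 13; enqueue 0, 3, 4, 9, 10 → queue [0, 3, 4, 9, 10]
Visit 0; enqueue 5, 7, 8, 11 → queue [3, 4, 9, 10, 5, 7, 8, 11]
Visit 3; enqueue 1 → queue [4, 9, 10, 5, 7, 8, 11, 1]
Visit 4; enqueue 2 → queue [9, 10, 5, 7, 8, 11, 1, 2]
Visit 9; enqueue 14, 15 → queue [10, 5, 7, 8, 11, 1, 2, 14, 15]
Visit 10; enqueue 6, 12 → queue [5, 7, 8, 11, 1, 2, 14, 15, 6, 12]
Visit 5 → queue [7, 8, 11, 1, 2, 14, 15, 6, 12]
Visit 7 → queue [8, 11, 1, 2, 14, 15, 6, 12]
Visit 8 → queue [11, 1, 2, 14, 15, 6, 12]
Visit 11 → queue [1, 2, 14, 15, 6, 12]
Visit 1 → queue [2, 14, 15, 6, 12]
Visit 2 → queue [14, 15, 6, 12]
Visit 14 → queue [15, 6, 12]
Visit 15 → queue [6, 12]
Visit 6 → queue [12]
Visit 12 → queue []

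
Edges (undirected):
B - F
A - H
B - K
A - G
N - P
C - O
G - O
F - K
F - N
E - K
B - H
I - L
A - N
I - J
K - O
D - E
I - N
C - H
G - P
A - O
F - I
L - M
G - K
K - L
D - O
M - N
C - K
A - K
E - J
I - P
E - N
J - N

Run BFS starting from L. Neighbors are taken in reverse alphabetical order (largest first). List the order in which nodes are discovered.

L M K I N O G F E C B A P J D H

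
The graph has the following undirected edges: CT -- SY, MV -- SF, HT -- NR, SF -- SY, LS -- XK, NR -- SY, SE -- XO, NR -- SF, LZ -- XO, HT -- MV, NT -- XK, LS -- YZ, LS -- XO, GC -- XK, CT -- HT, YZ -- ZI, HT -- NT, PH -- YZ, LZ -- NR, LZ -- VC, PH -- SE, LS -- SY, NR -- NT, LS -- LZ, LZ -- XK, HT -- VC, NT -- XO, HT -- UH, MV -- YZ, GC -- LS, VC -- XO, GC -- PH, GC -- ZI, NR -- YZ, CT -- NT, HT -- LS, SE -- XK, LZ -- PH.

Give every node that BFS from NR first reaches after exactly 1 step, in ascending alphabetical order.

Level 0: NR
Level 1: HT, LZ, NT, SF, SY, YZ
Level 2: CT, LS, MV, PH, UH, VC, XK, XO, ZI
Level 3: GC, SE

HT, LZ, NT, SF, SY, YZ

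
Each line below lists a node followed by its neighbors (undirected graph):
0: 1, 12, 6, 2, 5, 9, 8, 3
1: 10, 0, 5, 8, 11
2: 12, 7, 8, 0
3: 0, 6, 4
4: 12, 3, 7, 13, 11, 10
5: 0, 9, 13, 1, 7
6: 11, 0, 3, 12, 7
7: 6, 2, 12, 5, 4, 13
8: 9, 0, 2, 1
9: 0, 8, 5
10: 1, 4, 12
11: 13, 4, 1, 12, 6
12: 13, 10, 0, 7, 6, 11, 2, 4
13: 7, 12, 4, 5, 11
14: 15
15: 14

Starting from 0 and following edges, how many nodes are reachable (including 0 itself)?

BFS from 0 visits: 0, 1, 12, 6, 2, 5, 9, 8, 3, 10, 11, 13, 7, 4
Reachable nodes: 14 of 16 total.

14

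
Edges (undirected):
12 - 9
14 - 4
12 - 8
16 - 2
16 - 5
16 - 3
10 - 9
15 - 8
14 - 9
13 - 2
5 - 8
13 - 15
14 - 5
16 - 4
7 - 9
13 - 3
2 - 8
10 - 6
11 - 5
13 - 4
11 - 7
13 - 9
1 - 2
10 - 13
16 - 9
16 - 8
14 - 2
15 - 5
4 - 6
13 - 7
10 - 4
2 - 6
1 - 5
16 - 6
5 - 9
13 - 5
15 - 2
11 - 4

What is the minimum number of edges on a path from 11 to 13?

Level 0: 11
Level 1: 4, 5, 7
Level 2: 1, 6, 8, 9, 10, 13, 14, 15, 16
Level 3: 2, 3, 12
13 first appears at level 2.

2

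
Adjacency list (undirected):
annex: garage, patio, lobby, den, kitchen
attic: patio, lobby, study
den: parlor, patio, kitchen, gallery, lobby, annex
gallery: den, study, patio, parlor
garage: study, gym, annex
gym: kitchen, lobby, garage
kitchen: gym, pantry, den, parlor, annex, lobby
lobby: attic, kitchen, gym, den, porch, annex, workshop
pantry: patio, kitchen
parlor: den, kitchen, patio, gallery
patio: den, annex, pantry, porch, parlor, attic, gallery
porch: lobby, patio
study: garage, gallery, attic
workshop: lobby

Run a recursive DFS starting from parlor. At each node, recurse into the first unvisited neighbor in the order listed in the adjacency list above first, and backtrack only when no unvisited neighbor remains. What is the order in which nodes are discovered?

Visit parlor
parlor → den
den → patio
patio → annex
annex → garage
garage → study
study → gallery
study → attic
attic → lobby
lobby → kitchen
kitchen → gym
kitchen → pantry
lobby → porch
lobby → workshop

parlor → den → patio → annex → garage → study → gallery → attic → lobby → kitchen → gym → pantry → porch → workshop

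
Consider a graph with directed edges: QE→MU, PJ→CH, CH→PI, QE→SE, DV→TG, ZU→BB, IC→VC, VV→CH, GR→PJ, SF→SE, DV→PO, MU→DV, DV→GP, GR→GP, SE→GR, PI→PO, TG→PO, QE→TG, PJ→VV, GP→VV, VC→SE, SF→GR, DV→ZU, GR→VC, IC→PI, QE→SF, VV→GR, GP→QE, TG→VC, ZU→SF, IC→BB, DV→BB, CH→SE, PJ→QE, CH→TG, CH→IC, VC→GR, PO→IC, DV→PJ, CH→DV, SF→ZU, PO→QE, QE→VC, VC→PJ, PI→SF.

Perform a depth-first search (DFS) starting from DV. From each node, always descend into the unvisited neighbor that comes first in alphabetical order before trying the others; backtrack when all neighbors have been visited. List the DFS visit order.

DV -> BB -> GP -> QE -> MU -> SE -> GR -> PJ -> CH -> IC -> PI -> PO -> SF -> ZU -> VC -> TG -> VV

Visit DV
DV → BB
DV → GP
GP → QE
QE → MU
QE → SE
SE → GR
GR → PJ
PJ → CH
CH → IC
IC → PI
PI → PO
PI → SF
SF → ZU
IC → VC
CH → TG
PJ → VV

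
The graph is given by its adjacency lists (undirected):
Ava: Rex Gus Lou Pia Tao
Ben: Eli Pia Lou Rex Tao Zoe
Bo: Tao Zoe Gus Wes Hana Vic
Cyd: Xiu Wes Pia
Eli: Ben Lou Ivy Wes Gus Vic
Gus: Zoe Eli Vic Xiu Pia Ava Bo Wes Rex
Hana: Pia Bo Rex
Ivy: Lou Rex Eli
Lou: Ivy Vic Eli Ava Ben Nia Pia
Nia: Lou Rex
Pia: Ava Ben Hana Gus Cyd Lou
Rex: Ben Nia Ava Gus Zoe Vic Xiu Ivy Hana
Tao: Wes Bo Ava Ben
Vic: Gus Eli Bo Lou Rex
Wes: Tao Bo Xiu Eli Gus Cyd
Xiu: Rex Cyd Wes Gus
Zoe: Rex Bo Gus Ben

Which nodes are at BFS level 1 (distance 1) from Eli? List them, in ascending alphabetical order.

Ben, Gus, Ivy, Lou, Vic, Wes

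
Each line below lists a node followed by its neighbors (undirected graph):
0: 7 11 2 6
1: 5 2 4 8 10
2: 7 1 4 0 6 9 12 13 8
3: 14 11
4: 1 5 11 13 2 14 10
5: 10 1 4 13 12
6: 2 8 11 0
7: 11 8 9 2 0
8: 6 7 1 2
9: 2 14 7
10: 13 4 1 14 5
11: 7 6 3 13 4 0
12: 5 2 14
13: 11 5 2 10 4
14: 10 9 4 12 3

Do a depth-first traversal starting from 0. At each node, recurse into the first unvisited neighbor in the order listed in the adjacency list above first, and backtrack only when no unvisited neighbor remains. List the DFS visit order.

Visit 0
0 → 7
7 → 11
11 → 6
6 → 2
2 → 1
1 → 5
5 → 10
10 → 13
13 → 4
4 → 14
14 → 9
14 → 12
14 → 3
1 → 8

0 7 11 6 2 1 5 10 13 4 14 9 12 3 8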